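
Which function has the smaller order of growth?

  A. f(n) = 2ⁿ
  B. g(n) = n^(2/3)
B

f(n) = 2ⁿ is O(2ⁿ), while g(n) = n^(2/3) is O(n^(2/3)).
Since O(n^(2/3)) grows slower than O(2ⁿ), g(n) is dominated.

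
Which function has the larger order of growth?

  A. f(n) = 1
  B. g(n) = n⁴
B

f(n) = 1 is O(1), while g(n) = n⁴ is O(n⁴).
Since O(n⁴) grows faster than O(1), g(n) dominates.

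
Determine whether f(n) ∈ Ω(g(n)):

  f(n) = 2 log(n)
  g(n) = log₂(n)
True

f(n) = 2 log(n) and g(n) = log₂(n) are both O(log n).
Big-Ω permits equal growth rates (f ≥ c·g for some c > 0), so f(n) = Ω(g(n)) is true.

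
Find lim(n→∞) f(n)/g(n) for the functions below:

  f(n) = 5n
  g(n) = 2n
5/2

Since 5n and 2n have the same growth rate (O(n)),
the ratio converges to a constant: 5/2.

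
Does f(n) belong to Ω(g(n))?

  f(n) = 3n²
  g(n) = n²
True

f(n) = 3n² and g(n) = n² are both O(n²).
Big-Ω permits equal growth rates (f ≥ c·g for some c > 0), so f(n) = Ω(g(n)) is true.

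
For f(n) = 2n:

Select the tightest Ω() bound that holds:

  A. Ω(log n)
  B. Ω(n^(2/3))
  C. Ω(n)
C

f(n) = 2n is Ω(n).
All listed options are valid Big-Ω bounds (lower bounds),
but Ω(n) is the tightest (largest valid bound).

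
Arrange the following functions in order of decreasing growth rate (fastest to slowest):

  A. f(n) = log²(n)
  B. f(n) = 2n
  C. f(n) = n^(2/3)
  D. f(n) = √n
B > C > D > A

Comparing growth rates:
B = 2n is O(n)
C = n^(2/3) is O(n^(2/3))
D = √n is O(√n)
A = log²(n) is O(log² n)

Therefore, the order from fastest to slowest is: B > C > D > A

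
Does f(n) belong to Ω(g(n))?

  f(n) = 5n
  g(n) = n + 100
True

f(n) = 5n and g(n) = n + 100 are both O(n).
Big-Ω permits equal growth rates (f ≥ c·g for some c > 0), so f(n) = Ω(g(n)) is true.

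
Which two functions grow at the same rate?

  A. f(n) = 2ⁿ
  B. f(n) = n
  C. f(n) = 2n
B and C

Examining each function:
  A. 2ⁿ is O(2ⁿ)
  B. n is O(n)
  C. 2n is O(n)

Functions B and C both have the same complexity class.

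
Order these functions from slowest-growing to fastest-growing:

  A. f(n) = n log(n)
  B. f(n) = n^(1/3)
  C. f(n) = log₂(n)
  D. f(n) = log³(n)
C < D < B < A

Comparing growth rates:
C = log₂(n) is O(log n)
D = log³(n) is O(log³ n)
B = n^(1/3) is O(n^(1/3))
A = n log(n) is O(n log n)

Therefore, the order from slowest to fastest is: C < D < B < A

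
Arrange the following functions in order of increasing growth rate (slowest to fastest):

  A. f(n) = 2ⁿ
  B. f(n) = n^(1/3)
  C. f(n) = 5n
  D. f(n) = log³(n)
D < B < C < A

Comparing growth rates:
D = log³(n) is O(log³ n)
B = n^(1/3) is O(n^(1/3))
C = 5n is O(n)
A = 2ⁿ is O(2ⁿ)

Therefore, the order from slowest to fastest is: D < B < C < A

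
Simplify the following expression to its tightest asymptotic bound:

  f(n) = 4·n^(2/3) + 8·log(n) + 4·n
Θ(n)

Order the terms by growth rate: 8·log(n) ≺ 4·n^(2/3) ≺ 4·n.
The fastest-growing term 4·n dominates as n → ∞; dropping its constant factor gives Θ(n).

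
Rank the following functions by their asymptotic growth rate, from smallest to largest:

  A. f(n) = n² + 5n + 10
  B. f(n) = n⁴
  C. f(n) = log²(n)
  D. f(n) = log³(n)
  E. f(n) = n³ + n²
C < D < A < E < B

Comparing growth rates:
C = log²(n) is O(log² n)
D = log³(n) is O(log³ n)
A = n² + 5n + 10 is O(n²)
E = n³ + n² is O(n³)
B = n⁴ is O(n⁴)

Therefore, the order from slowest to fastest is: C < D < A < E < B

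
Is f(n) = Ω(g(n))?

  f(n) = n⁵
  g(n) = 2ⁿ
False

f(n) = n⁵ is O(n⁵), and g(n) = 2ⁿ is O(2ⁿ).
Since O(n⁵) grows slower than O(2ⁿ), f(n) = Ω(g(n)) is false.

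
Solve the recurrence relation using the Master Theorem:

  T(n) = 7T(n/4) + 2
Θ(n^log₄(7))

Master Theorem: a = 7, b = 4, f(n) = 2.
Compute the critical exponent d = log₄(7) = 1.404.
Compare f(n) = Θ(1) against n^d:
  k = 0 < d = 1.404, so f(n) = O(n^(d-ε)) — Case 1.
  The recursion cost dominates: T(n) = Θ(n^d) = Θ(n^log₄(7)).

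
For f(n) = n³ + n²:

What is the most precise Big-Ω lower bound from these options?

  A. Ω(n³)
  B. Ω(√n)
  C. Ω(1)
A

f(n) = n³ + n² is Ω(n³).
All listed options are valid Big-Ω bounds (lower bounds),
but Ω(n³) is the tightest (largest valid bound).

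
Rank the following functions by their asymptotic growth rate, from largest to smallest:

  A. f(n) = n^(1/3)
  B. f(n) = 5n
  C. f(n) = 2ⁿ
C > B > A

Comparing growth rates:
C = 2ⁿ is O(2ⁿ)
B = 5n is O(n)
A = n^(1/3) is O(n^(1/3))

Therefore, the order from fastest to slowest is: C > B > A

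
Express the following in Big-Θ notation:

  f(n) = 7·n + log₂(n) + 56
Θ(n)

Order the terms by growth rate: 56 ≺ log₂(n) ≺ 7·n.
The fastest-growing term 7·n dominates as n → ∞; dropping its constant factor gives Θ(n).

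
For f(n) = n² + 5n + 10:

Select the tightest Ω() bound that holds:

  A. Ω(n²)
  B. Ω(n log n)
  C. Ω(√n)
A

f(n) = n² + 5n + 10 is Ω(n²).
All listed options are valid Big-Ω bounds (lower bounds),
but Ω(n²) is the tightest (largest valid bound).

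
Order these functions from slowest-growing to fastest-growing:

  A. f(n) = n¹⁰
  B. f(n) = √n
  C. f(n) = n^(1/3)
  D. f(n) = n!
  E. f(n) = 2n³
C < B < E < A < D

Comparing growth rates:
C = n^(1/3) is O(n^(1/3))
B = √n is O(√n)
E = 2n³ is O(n³)
A = n¹⁰ is O(n¹⁰)
D = n! is O(n!)

Therefore, the order from slowest to fastest is: C < B < E < A < D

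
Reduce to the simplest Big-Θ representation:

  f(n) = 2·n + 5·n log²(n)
Θ(n log² n)

Order the terms by growth rate: 2·n ≺ 5·n log²(n).
The fastest-growing term 5·n log²(n) dominates as n → ∞; dropping its constant factor gives Θ(n log² n).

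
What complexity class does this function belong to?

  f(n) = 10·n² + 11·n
O(n²)

The dominant term in 10·n² + 11·n is 10·n², which is Θ(n²).
Lower-order terms (11·n) are asymptotically negligible.
Constants are absorbed, so the tightest bound is O(n²).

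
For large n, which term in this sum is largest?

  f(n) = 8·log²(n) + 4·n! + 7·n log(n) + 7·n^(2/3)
4·n!

Looking at each term:
  - 8·log²(n) is O(log² n)
  - 4·n! is O(n!)
  - 7·n log(n) is O(n log n)
  - 7·n^(2/3) is O(n^(2/3))

The term 4·n! (O(n!)) grows fastest and dominates all others.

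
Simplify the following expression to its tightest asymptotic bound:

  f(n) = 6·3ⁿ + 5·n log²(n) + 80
Θ(3ⁿ)

Order the terms by growth rate: 80 ≺ 5·n log²(n) ≺ 6·3ⁿ.
The fastest-growing term 6·3ⁿ dominates as n → ∞; dropping its constant factor gives Θ(3ⁿ).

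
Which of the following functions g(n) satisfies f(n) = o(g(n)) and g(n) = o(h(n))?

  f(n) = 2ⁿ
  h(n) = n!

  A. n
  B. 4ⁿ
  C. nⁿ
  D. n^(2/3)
B

We need g(n) with 2ⁿ = o(g(n)) and g(n) = o(n!), i.e. O(2ⁿ) ≺ g ≺ O(n!).
Check each option:
  A. n — O(n) does not grow strictly faster than f(n)
  B. 4ⁿ — O(4ⁿ) is strictly between O(2ⁿ) and O(n!) ✓
  C. nⁿ — O(nⁿ) does not grow strictly slower than h(n)
  D. n^(2/3) — O(n^(2/3)) does not grow strictly faster than f(n)

Only option B (4ⁿ) lies strictly between.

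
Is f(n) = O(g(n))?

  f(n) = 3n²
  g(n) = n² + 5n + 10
True

f(n) = 3n² and g(n) = n² + 5n + 10 are both O(n²).
Big-O permits equal growth rates (f ≤ c·g for some c), so f(n) = O(g(n)) is true.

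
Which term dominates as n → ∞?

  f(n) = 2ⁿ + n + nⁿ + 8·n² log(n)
nⁿ

Looking at each term:
  - 2ⁿ is O(2ⁿ)
  - n is O(n)
  - nⁿ is O(nⁿ)
  - 8·n² log(n) is O(n² log n)

The term nⁿ (O(nⁿ)) grows fastest and dominates all others.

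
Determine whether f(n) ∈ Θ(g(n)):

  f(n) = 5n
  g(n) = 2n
True

f(n) = 5n and g(n) = 2n are both O(n).
Since they have the same asymptotic growth rate, f(n) = Θ(g(n)) is true.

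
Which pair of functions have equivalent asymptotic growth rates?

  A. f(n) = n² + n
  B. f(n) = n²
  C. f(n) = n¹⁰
A and B

Examining each function:
  A. n² + n is O(n²)
  B. n² is O(n²)
  C. n¹⁰ is O(n¹⁰)

Functions A and B both have the same complexity class.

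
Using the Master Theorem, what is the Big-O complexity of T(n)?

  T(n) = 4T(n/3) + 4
Θ(n^log₃(4))

Master Theorem: a = 4, b = 3, f(n) = 4.
Compute the critical exponent d = log₃(4) = 1.262.
Compare f(n) = Θ(1) against n^d:
  k = 0 < d = 1.262, so f(n) = O(n^(d-ε)) — Case 1.
  The recursion cost dominates: T(n) = Θ(n^d) = Θ(n^log₃(4)).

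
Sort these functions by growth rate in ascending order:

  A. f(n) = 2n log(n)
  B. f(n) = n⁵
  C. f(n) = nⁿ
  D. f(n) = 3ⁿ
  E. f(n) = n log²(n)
A < E < B < D < C

Comparing growth rates:
A = 2n log(n) is O(n log n)
E = n log²(n) is O(n log² n)
B = n⁵ is O(n⁵)
D = 3ⁿ is O(3ⁿ)
C = nⁿ is O(nⁿ)

Therefore, the order from slowest to fastest is: A < E < B < D < C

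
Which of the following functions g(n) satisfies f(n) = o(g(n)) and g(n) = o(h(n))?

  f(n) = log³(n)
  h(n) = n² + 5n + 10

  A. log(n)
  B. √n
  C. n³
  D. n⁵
B

We need g(n) with log³(n) = o(g(n)) and g(n) = o(n² + 5n + 10), i.e. O(log³ n) ≺ g ≺ O(n²).
Check each option:
  A. log(n) — O(log n) does not grow strictly faster than f(n)
  B. √n — O(√n) is strictly between O(log³ n) and O(n²) ✓
  C. n³ — O(n³) does not grow strictly slower than h(n)
  D. n⁵ — O(n⁵) does not grow strictly slower than h(n)

Only option B (√n) lies strictly between.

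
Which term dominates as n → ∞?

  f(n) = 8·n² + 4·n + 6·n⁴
6·n⁴

Looking at each term:
  - 8·n² is O(n²)
  - 4·n is O(n)
  - 6·n⁴ is O(n⁴)

The term 6·n⁴ (O(n⁴)) grows fastest and dominates all others.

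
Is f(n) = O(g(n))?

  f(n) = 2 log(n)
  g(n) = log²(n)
True

f(n) = 2 log(n) is O(log n), and g(n) = log²(n) is O(log² n).
Since O(log n) ⊆ O(log² n) (f grows no faster than g), f(n) = O(g(n)) is true.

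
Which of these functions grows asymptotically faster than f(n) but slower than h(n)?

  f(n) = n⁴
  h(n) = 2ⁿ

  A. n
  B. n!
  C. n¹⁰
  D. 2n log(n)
C

We need g(n) with n⁴ = o(g(n)) and g(n) = o(2ⁿ), i.e. O(n⁴) ≺ g ≺ O(2ⁿ).
Check each option:
  A. n — O(n) does not grow strictly faster than f(n)
  B. n! — O(n!) does not grow strictly slower than h(n)
  C. n¹⁰ — O(n¹⁰) is strictly between O(n⁴) and O(2ⁿ) ✓
  D. 2n log(n) — O(n log n) does not grow strictly faster than f(n)

Only option C (n¹⁰) lies strictly between.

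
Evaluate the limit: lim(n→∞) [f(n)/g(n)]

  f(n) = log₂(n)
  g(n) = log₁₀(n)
1 + log(5)/log(2)

Since log₂(n) and log₁₀(n) have the same growth rate (O(log n)),
the ratio converges to a constant: 1 + log(5)/log(2).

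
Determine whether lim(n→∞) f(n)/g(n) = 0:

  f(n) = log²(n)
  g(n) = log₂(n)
False

f(n) = log²(n) is O(log² n), and g(n) = log₂(n) is O(log n).
Since O(log² n) grows faster than or equal to O(log n), f(n) = o(g(n)) is false.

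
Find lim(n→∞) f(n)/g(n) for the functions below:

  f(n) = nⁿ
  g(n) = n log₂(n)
∞

Since nⁿ (O(nⁿ)) grows faster than n log₂(n) (O(n log n)),
the ratio f(n)/g(n) → ∞ as n → ∞.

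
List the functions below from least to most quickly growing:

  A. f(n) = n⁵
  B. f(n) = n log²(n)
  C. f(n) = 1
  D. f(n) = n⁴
C < B < D < A

Comparing growth rates:
C = 1 is O(1)
B = n log²(n) is O(n log² n)
D = n⁴ is O(n⁴)
A = n⁵ is O(n⁵)

Therefore, the order from slowest to fastest is: C < B < D < A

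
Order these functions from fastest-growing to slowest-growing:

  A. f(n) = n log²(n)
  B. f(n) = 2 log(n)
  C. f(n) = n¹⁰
C > A > B

Comparing growth rates:
C = n¹⁰ is O(n¹⁰)
A = n log²(n) is O(n log² n)
B = 2 log(n) is O(log n)

Therefore, the order from fastest to slowest is: C > A > B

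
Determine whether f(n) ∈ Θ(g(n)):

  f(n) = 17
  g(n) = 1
True

f(n) = 17 and g(n) = 1 are both O(1).
Since they have the same asymptotic growth rate, f(n) = Θ(g(n)) is true.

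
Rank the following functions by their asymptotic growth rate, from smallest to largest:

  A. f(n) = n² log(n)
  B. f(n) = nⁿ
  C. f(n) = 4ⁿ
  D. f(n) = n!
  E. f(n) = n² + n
E < A < C < D < B

Comparing growth rates:
E = n² + n is O(n²)
A = n² log(n) is O(n² log n)
C = 4ⁿ is O(4ⁿ)
D = n! is O(n!)
B = nⁿ is O(nⁿ)

Therefore, the order from slowest to fastest is: E < A < C < D < B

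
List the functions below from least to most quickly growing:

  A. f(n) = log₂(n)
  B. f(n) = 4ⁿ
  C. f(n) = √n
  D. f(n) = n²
A < C < D < B

Comparing growth rates:
A = log₂(n) is O(log n)
C = √n is O(√n)
D = n² is O(n²)
B = 4ⁿ is O(4ⁿ)

Therefore, the order from slowest to fastest is: A < C < D < B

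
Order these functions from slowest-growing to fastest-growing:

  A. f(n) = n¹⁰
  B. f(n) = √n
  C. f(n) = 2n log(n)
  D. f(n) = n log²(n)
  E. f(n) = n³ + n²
B < C < D < E < A

Comparing growth rates:
B = √n is O(√n)
C = 2n log(n) is O(n log n)
D = n log²(n) is O(n log² n)
E = n³ + n² is O(n³)
A = n¹⁰ is O(n¹⁰)

Therefore, the order from slowest to fastest is: B < C < D < E < A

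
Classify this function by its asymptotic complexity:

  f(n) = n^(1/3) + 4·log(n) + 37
O(n^(1/3))

The dominant term in n^(1/3) + 4·log(n) + 37 is n^(1/3), which is Θ(n^(1/3)).
Lower-order terms (4·log(n), 37) are asymptotically negligible.
Constants are absorbed, so the tightest bound is O(n^(1/3)).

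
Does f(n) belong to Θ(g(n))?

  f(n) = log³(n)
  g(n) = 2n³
False

f(n) = log³(n) is O(log³ n), and g(n) = 2n³ is O(n³).
Since they have different growth rates, f(n) = Θ(g(n)) is false.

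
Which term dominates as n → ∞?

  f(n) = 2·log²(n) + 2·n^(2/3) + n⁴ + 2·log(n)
n⁴

Looking at each term:
  - 2·log²(n) is O(log² n)
  - 2·n^(2/3) is O(n^(2/3))
  - n⁴ is O(n⁴)
  - 2·log(n) is O(log n)

The term n⁴ (O(n⁴)) grows fastest and dominates all others.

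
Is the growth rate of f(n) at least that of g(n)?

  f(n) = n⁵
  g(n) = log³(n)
True

f(n) = n⁵ is O(n⁵), and g(n) = log³(n) is O(log³ n).
Since O(n⁵) grows at least as fast as O(log³ n), f(n) = Ω(g(n)) is true.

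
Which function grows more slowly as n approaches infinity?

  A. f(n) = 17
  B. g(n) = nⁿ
A

f(n) = 17 is O(1), while g(n) = nⁿ is O(nⁿ).
Since O(1) grows slower than O(nⁿ), f(n) is dominated.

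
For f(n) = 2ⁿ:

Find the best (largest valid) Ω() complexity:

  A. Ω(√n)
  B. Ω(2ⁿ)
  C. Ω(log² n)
B

f(n) = 2ⁿ is Ω(2ⁿ).
All listed options are valid Big-Ω bounds (lower bounds),
but Ω(2ⁿ) is the tightest (largest valid bound).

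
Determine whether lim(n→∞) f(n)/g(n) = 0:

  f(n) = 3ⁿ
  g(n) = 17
False

f(n) = 3ⁿ is O(3ⁿ), and g(n) = 17 is O(1).
Since O(3ⁿ) grows faster than or equal to O(1), f(n) = o(g(n)) is false.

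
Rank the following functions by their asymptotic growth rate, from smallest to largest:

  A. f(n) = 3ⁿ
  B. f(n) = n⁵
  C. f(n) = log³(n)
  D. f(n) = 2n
C < D < B < A

Comparing growth rates:
C = log³(n) is O(log³ n)
D = 2n is O(n)
B = n⁵ is O(n⁵)
A = 3ⁿ is O(3ⁿ)

Therefore, the order from slowest to fastest is: C < D < B < A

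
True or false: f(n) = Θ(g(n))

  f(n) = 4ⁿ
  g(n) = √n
False

f(n) = 4ⁿ is O(4ⁿ), and g(n) = √n is O(√n).
Since they have different growth rates, f(n) = Θ(g(n)) is false.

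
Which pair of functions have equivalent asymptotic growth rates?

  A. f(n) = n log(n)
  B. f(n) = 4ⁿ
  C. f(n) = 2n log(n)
A and C

Examining each function:
  A. n log(n) is O(n log n)
  B. 4ⁿ is O(4ⁿ)
  C. 2n log(n) is O(n log n)

Functions A and C both have the same complexity class.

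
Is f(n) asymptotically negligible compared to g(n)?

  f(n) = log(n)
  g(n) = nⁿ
True

f(n) = log(n) is O(log n), and g(n) = nⁿ is O(nⁿ).
Since O(log n) grows strictly slower than O(nⁿ), f(n) = o(g(n)) is true.
This means lim(n→∞) f(n)/g(n) = 0.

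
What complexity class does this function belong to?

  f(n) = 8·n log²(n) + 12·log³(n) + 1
O(n log² n)

The dominant term in 8·n log²(n) + 12·log³(n) + 1 is 8·n log²(n), which is Θ(n log² n).
Lower-order terms (12·log³(n), 1) are asymptotically negligible.
Constants are absorbed, so the tightest bound is O(n log² n).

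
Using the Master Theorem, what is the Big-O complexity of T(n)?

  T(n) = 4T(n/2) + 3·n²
Θ(n² log n)

Master Theorem: a = 4, b = 2, f(n) = 3·n².
Compute the critical exponent d = log₂(4) = 2.
Compare f(n) = Θ(n²) against n^d:
  k = 2 = d, so f(n) = Θ(n^d) — Case 2.
  Work is balanced across levels: T(n) = Θ(n^d log n) = Θ(n² log n).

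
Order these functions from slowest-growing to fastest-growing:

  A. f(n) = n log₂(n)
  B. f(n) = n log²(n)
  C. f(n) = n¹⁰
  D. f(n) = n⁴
A < B < D < C

Comparing growth rates:
A = n log₂(n) is O(n log n)
B = n log²(n) is O(n log² n)
D = n⁴ is O(n⁴)
C = n¹⁰ is O(n¹⁰)

Therefore, the order from slowest to fastest is: A < B < D < C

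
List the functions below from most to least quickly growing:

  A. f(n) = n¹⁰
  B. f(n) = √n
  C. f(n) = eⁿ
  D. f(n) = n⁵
C > A > D > B

Comparing growth rates:
C = eⁿ is O(eⁿ)
A = n¹⁰ is O(n¹⁰)
D = n⁵ is O(n⁵)
B = √n is O(√n)

Therefore, the order from fastest to slowest is: C > A > D > B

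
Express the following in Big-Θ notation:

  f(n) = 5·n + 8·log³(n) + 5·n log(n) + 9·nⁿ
Θ(nⁿ)

Order the terms by growth rate: 8·log³(n) ≺ 5·n ≺ 5·n log(n) ≺ 9·nⁿ.
The fastest-growing term 9·nⁿ dominates as n → ∞; dropping its constant factor gives Θ(nⁿ).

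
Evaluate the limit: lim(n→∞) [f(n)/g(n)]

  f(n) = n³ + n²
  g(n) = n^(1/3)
∞

Since n³ + n² (O(n³)) grows faster than n^(1/3) (O(n^(1/3))),
the ratio f(n)/g(n) → ∞ as n → ∞.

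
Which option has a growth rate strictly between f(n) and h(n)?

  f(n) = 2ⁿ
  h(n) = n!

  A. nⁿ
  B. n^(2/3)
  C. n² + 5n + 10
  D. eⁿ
D

We need g(n) with 2ⁿ = o(g(n)) and g(n) = o(n!), i.e. O(2ⁿ) ≺ g ≺ O(n!).
Check each option:
  A. nⁿ — O(nⁿ) does not grow strictly slower than h(n)
  B. n^(2/3) — O(n^(2/3)) does not grow strictly faster than f(n)
  C. n² + 5n + 10 — O(n²) does not grow strictly faster than f(n)
  D. eⁿ — O(eⁿ) is strictly between O(2ⁿ) and O(n!) ✓

Only option D (eⁿ) lies strictly between.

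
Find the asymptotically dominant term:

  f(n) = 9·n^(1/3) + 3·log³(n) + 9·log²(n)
9·n^(1/3)

Looking at each term:
  - 9·n^(1/3) is O(n^(1/3))
  - 3·log³(n) is O(log³ n)
  - 9·log²(n) is O(log² n)

The term 9·n^(1/3) (O(n^(1/3))) grows fastest and dominates all others.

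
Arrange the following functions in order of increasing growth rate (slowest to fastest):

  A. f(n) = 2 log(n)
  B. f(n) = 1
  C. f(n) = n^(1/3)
B < A < C

Comparing growth rates:
B = 1 is O(1)
A = 2 log(n) is O(log n)
C = n^(1/3) is O(n^(1/3))

Therefore, the order from slowest to fastest is: B < A < C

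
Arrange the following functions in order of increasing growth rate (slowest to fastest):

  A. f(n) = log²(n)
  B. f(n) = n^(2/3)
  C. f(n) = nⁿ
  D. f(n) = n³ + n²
A < B < D < C

Comparing growth rates:
A = log²(n) is O(log² n)
B = n^(2/3) is O(n^(2/3))
D = n³ + n² is O(n³)
C = nⁿ is O(nⁿ)

Therefore, the order from slowest to fastest is: A < B < D < C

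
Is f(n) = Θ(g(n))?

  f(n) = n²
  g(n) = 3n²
True

f(n) = n² and g(n) = 3n² are both O(n²).
Since they have the same asymptotic growth rate, f(n) = Θ(g(n)) is true.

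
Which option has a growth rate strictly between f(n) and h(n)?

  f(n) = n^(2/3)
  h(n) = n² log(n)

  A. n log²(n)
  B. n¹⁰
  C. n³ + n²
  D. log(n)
A

We need g(n) with n^(2/3) = o(g(n)) and g(n) = o(n² log(n)), i.e. O(n^(2/3)) ≺ g ≺ O(n² log n).
Check each option:
  A. n log²(n) — O(n log² n) is strictly between O(n^(2/3)) and O(n² log n) ✓
  B. n¹⁰ — O(n¹⁰) does not grow strictly slower than h(n)
  C. n³ + n² — O(n³) does not grow strictly slower than h(n)
  D. log(n) — O(log n) does not grow strictly faster than f(n)

Only option A (n log²(n)) lies strictly between.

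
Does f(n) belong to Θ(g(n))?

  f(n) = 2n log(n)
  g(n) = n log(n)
True

f(n) = 2n log(n) and g(n) = n log(n) are both O(n log n).
Since they have the same asymptotic growth rate, f(n) = Θ(g(n)) is true.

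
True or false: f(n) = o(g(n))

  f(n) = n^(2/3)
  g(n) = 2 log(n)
False

f(n) = n^(2/3) is O(n^(2/3)), and g(n) = 2 log(n) is O(log n).
Since O(n^(2/3)) grows faster than or equal to O(log n), f(n) = o(g(n)) is false.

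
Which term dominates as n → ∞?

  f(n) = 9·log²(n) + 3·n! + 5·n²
3·n!

Looking at each term:
  - 9·log²(n) is O(log² n)
  - 3·n! is O(n!)
  - 5·n² is O(n²)

The term 3·n! (O(n!)) grows fastest and dominates all others.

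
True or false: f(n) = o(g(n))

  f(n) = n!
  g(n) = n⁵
False

f(n) = n! is O(n!), and g(n) = n⁵ is O(n⁵).
Since O(n!) grows faster than or equal to O(n⁵), f(n) = o(g(n)) is false.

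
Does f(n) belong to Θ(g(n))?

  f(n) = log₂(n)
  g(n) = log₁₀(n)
True

f(n) = log₂(n) and g(n) = log₁₀(n) are both O(log n).
Since they have the same asymptotic growth rate, f(n) = Θ(g(n)) is true.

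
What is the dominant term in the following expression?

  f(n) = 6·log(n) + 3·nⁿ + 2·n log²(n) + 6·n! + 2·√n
3·nⁿ

Looking at each term:
  - 6·log(n) is O(log n)
  - 3·nⁿ is O(nⁿ)
  - 2·n log²(n) is O(n log² n)
  - 6·n! is O(n!)
  - 2·√n is O(√n)

The term 3·nⁿ (O(nⁿ)) grows fastest and dominates all others.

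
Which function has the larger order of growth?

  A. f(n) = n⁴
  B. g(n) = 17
A

f(n) = n⁴ is O(n⁴), while g(n) = 17 is O(1).
Since O(n⁴) grows faster than O(1), f(n) dominates.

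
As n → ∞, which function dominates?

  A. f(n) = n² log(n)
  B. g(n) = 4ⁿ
B

f(n) = n² log(n) is O(n² log n), while g(n) = 4ⁿ is O(4ⁿ).
Since O(4ⁿ) grows faster than O(n² log n), g(n) dominates.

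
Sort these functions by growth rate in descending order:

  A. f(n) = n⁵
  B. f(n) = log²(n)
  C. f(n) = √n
A > C > B

Comparing growth rates:
A = n⁵ is O(n⁵)
C = √n is O(√n)
B = log²(n) is O(log² n)

Therefore, the order from fastest to slowest is: A > C > B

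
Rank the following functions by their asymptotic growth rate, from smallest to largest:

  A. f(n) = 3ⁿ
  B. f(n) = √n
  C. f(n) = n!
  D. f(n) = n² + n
B < D < A < C

Comparing growth rates:
B = √n is O(√n)
D = n² + n is O(n²)
A = 3ⁿ is O(3ⁿ)
C = n! is O(n!)

Therefore, the order from slowest to fastest is: B < D < A < C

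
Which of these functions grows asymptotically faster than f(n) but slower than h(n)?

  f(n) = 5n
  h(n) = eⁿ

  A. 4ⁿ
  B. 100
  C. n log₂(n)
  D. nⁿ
C

We need g(n) with 5n = o(g(n)) and g(n) = o(eⁿ), i.e. O(n) ≺ g ≺ O(eⁿ).
Check each option:
  A. 4ⁿ — O(4ⁿ) does not grow strictly slower than h(n)
  B. 100 — O(1) does not grow strictly faster than f(n)
  C. n log₂(n) — O(n log n) is strictly between O(n) and O(eⁿ) ✓
  D. nⁿ — O(nⁿ) does not grow strictly slower than h(n)

Only option C (n log₂(n)) lies strictly between.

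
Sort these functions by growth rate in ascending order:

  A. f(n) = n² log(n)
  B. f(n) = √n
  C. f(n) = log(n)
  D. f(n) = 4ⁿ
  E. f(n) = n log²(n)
C < B < E < A < D

Comparing growth rates:
C = log(n) is O(log n)
B = √n is O(√n)
E = n log²(n) is O(n log² n)
A = n² log(n) is O(n² log n)
D = 4ⁿ is O(4ⁿ)

Therefore, the order from slowest to fastest is: C < B < E < A < D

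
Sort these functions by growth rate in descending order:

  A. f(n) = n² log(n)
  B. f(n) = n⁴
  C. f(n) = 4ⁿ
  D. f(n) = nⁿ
D > C > B > A

Comparing growth rates:
D = nⁿ is O(nⁿ)
C = 4ⁿ is O(4ⁿ)
B = n⁴ is O(n⁴)
A = n² log(n) is O(n² log n)

Therefore, the order from fastest to slowest is: D > C > B > A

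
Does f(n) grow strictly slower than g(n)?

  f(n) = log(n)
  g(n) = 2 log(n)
False

f(n) = log(n) is O(log n), and g(n) = 2 log(n) is O(log n).
Since they have the same growth rate, f(n) = o(g(n)) is false.
(f = o(g) requires f to grow strictly slower, not equal.)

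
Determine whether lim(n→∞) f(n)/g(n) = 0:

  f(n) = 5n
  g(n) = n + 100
False

f(n) = 5n is O(n), and g(n) = n + 100 is O(n).
Since they have the same growth rate, f(n) = o(g(n)) is false.
(f = o(g) requires f to grow strictly slower, not equal.)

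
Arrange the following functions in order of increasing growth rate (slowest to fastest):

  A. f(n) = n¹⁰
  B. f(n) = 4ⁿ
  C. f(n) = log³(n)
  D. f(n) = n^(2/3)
C < D < A < B

Comparing growth rates:
C = log³(n) is O(log³ n)
D = n^(2/3) is O(n^(2/3))
A = n¹⁰ is O(n¹⁰)
B = 4ⁿ is O(4ⁿ)

Therefore, the order from slowest to fastest is: C < D < A < B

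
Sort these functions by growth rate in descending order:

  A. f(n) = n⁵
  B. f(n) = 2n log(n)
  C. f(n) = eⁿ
C > A > B

Comparing growth rates:
C = eⁿ is O(eⁿ)
A = n⁵ is O(n⁵)
B = 2n log(n) is O(n log n)

Therefore, the order from fastest to slowest is: C > A > B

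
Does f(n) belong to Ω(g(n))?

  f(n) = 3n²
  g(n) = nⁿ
False

f(n) = 3n² is O(n²), and g(n) = nⁿ is O(nⁿ).
Since O(n²) grows slower than O(nⁿ), f(n) = Ω(g(n)) is false.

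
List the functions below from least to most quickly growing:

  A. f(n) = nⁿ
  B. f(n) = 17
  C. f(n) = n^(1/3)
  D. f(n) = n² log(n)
B < C < D < A

Comparing growth rates:
B = 17 is O(1)
C = n^(1/3) is O(n^(1/3))
D = n² log(n) is O(n² log n)
A = nⁿ is O(nⁿ)

Therefore, the order from slowest to fastest is: B < C < D < A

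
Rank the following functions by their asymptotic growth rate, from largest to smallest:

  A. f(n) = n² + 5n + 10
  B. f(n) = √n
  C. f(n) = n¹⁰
C > A > B

Comparing growth rates:
C = n¹⁰ is O(n¹⁰)
A = n² + 5n + 10 is O(n²)
B = √n is O(√n)

Therefore, the order from fastest to slowest is: C > A > B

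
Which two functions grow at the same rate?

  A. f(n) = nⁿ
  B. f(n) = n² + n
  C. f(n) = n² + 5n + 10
B and C

Examining each function:
  A. nⁿ is O(nⁿ)
  B. n² + n is O(n²)
  C. n² + 5n + 10 is O(n²)

Functions B and C both have the same complexity class.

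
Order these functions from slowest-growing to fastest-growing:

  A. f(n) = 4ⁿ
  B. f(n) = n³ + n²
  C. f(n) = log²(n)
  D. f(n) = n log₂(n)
C < D < B < A

Comparing growth rates:
C = log²(n) is O(log² n)
D = n log₂(n) is O(n log n)
B = n³ + n² is O(n³)
A = 4ⁿ is O(4ⁿ)

Therefore, the order from slowest to fastest is: C < D < B < A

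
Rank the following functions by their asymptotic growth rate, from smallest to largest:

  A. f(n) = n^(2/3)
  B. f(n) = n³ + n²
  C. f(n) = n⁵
A < B < C

Comparing growth rates:
A = n^(2/3) is O(n^(2/3))
B = n³ + n² is O(n³)
C = n⁵ is O(n⁵)

Therefore, the order from slowest to fastest is: A < B < C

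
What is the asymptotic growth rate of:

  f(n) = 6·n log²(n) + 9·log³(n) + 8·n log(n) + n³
Θ(n³)

Order the terms by growth rate: 9·log³(n) ≺ 8·n log(n) ≺ 6·n log²(n) ≺ n³.
The fastest-growing term n³ dominates as n → ∞; dropping its constant factor gives Θ(n³).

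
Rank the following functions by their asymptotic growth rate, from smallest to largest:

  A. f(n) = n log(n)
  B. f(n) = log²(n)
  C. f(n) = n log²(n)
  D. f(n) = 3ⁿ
B < A < C < D

Comparing growth rates:
B = log²(n) is O(log² n)
A = n log(n) is O(n log n)
C = n log²(n) is O(n log² n)
D = 3ⁿ is O(3ⁿ)

Therefore, the order from slowest to fastest is: B < A < C < D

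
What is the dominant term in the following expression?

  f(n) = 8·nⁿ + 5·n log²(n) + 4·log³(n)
8·nⁿ

Looking at each term:
  - 8·nⁿ is O(nⁿ)
  - 5·n log²(n) is O(n log² n)
  - 4·log³(n) is O(log³ n)

The term 8·nⁿ (O(nⁿ)) grows fastest and dominates all others.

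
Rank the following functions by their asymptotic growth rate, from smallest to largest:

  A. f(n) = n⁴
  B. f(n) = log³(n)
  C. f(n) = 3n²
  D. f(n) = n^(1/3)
B < D < C < A

Comparing growth rates:
B = log³(n) is O(log³ n)
D = n^(1/3) is O(n^(1/3))
C = 3n² is O(n²)
A = n⁴ is O(n⁴)

Therefore, the order from slowest to fastest is: B < D < C < A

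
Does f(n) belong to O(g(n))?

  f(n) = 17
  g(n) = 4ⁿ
True

f(n) = 17 is O(1), and g(n) = 4ⁿ is O(4ⁿ).
Since O(1) ⊆ O(4ⁿ) (f grows no faster than g), f(n) = O(g(n)) is true.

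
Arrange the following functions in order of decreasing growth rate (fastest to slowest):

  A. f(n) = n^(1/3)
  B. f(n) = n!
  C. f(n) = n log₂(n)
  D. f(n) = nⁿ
D > B > C > A

Comparing growth rates:
D = nⁿ is O(nⁿ)
B = n! is O(n!)
C = n log₂(n) is O(n log n)
A = n^(1/3) is O(n^(1/3))

Therefore, the order from fastest to slowest is: D > B > C > A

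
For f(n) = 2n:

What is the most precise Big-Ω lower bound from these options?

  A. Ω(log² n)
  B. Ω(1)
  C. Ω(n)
C

f(n) = 2n is Ω(n).
All listed options are valid Big-Ω bounds (lower bounds),
but Ω(n) is the tightest (largest valid bound).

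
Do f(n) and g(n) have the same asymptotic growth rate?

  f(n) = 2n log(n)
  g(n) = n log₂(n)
True

f(n) = 2n log(n) and g(n) = n log₂(n) are both O(n log n).
Since they have the same asymptotic growth rate, f(n) = Θ(g(n)) is true.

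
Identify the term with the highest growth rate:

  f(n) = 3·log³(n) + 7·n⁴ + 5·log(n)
7·n⁴

Looking at each term:
  - 3·log³(n) is O(log³ n)
  - 7·n⁴ is O(n⁴)
  - 5·log(n) is O(log n)

The term 7·n⁴ (O(n⁴)) grows fastest and dominates all others.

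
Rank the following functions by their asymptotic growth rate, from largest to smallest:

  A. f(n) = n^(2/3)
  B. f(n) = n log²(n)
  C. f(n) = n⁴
C > B > A

Comparing growth rates:
C = n⁴ is O(n⁴)
B = n log²(n) is O(n log² n)
A = n^(2/3) is O(n^(2/3))

Therefore, the order from fastest to slowest is: C > B > A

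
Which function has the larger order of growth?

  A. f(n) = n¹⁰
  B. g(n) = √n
A

f(n) = n¹⁰ is O(n¹⁰), while g(n) = √n is O(√n).
Since O(n¹⁰) grows faster than O(√n), f(n) dominates.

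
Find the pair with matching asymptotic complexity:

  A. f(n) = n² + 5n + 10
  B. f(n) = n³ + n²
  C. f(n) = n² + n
A and C

Examining each function:
  A. n² + 5n + 10 is O(n²)
  B. n³ + n² is O(n³)
  C. n² + n is O(n²)

Functions A and C both have the same complexity class.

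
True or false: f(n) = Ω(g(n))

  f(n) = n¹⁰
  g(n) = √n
True

f(n) = n¹⁰ is O(n¹⁰), and g(n) = √n is O(√n).
Since O(n¹⁰) grows at least as fast as O(√n), f(n) = Ω(g(n)) is true.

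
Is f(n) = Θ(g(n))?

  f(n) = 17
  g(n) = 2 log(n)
False

f(n) = 17 is O(1), and g(n) = 2 log(n) is O(log n).
Since they have different growth rates, f(n) = Θ(g(n)) is false.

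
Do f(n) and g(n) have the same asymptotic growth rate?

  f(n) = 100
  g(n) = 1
True

f(n) = 100 and g(n) = 1 are both O(1).
Since they have the same asymptotic growth rate, f(n) = Θ(g(n)) is true.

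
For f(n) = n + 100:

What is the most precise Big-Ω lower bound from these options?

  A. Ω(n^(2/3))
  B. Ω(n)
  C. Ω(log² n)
B

f(n) = n + 100 is Ω(n).
All listed options are valid Big-Ω bounds (lower bounds),
but Ω(n) is the tightest (largest valid bound).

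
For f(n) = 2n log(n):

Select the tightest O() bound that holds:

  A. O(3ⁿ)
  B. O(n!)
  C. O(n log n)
C

f(n) = 2n log(n) is O(n log n).
All listed options are valid Big-O bounds (upper bounds),
but O(n log n) is the tightest (smallest valid bound).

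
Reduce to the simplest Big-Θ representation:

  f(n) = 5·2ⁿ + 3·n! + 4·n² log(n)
Θ(n!)

Order the terms by growth rate: 4·n² log(n) ≺ 5·2ⁿ ≺ 3·n!.
The fastest-growing term 3·n! dominates as n → ∞; dropping its constant factor gives Θ(n!).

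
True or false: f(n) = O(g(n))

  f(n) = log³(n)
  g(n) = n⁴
True

f(n) = log³(n) is O(log³ n), and g(n) = n⁴ is O(n⁴).
Since O(log³ n) ⊆ O(n⁴) (f grows no faster than g), f(n) = O(g(n)) is true.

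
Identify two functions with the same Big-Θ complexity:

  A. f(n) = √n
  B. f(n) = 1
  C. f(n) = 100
B and C

Examining each function:
  A. √n is O(√n)
  B. 1 is O(1)
  C. 100 is O(1)

Functions B and C both have the same complexity class.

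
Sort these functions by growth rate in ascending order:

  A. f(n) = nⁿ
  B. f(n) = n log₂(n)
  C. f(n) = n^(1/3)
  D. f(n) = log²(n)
D < C < B < A

Comparing growth rates:
D = log²(n) is O(log² n)
C = n^(1/3) is O(n^(1/3))
B = n log₂(n) is O(n log n)
A = nⁿ is O(nⁿ)

Therefore, the order from slowest to fastest is: D < C < B < A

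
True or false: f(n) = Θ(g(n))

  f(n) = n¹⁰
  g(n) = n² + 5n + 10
False

f(n) = n¹⁰ is O(n¹⁰), and g(n) = n² + 5n + 10 is O(n²).
Since they have different growth rates, f(n) = Θ(g(n)) is false.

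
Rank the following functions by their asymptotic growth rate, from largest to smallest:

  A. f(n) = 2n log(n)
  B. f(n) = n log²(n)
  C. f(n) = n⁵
C > B > A

Comparing growth rates:
C = n⁵ is O(n⁵)
B = n log²(n) is O(n log² n)
A = 2n log(n) is O(n log n)

Therefore, the order from fastest to slowest is: C > B > A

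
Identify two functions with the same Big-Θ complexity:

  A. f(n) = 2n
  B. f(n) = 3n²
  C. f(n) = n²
B and C

Examining each function:
  A. 2n is O(n)
  B. 3n² is O(n²)
  C. n² is O(n²)

Functions B and C both have the same complexity class.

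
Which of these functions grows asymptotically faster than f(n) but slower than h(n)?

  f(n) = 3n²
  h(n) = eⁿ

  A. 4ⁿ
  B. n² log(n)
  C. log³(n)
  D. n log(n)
B

We need g(n) with 3n² = o(g(n)) and g(n) = o(eⁿ), i.e. O(n²) ≺ g ≺ O(eⁿ).
Check each option:
  A. 4ⁿ — O(4ⁿ) does not grow strictly slower than h(n)
  B. n² log(n) — O(n² log n) is strictly between O(n²) and O(eⁿ) ✓
  C. log³(n) — O(log³ n) does not grow strictly faster than f(n)
  D. n log(n) — O(n log n) does not grow strictly faster than f(n)

Only option B (n² log(n)) lies strictly between.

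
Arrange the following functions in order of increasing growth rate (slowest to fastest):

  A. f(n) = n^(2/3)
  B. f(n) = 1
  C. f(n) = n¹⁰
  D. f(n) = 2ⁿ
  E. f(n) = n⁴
B < A < E < C < D

Comparing growth rates:
B = 1 is O(1)
A = n^(2/3) is O(n^(2/3))
E = n⁴ is O(n⁴)
C = n¹⁰ is O(n¹⁰)
D = 2ⁿ is O(2ⁿ)

Therefore, the order from slowest to fastest is: B < A < E < C < D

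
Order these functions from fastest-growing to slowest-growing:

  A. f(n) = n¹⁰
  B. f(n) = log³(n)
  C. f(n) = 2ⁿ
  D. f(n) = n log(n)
C > A > D > B

Comparing growth rates:
C = 2ⁿ is O(2ⁿ)
A = n¹⁰ is O(n¹⁰)
D = n log(n) is O(n log n)
B = log³(n) is O(log³ n)

Therefore, the order from fastest to slowest is: C > A > D > B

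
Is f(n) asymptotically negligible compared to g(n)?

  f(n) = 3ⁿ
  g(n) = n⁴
False

f(n) = 3ⁿ is O(3ⁿ), and g(n) = n⁴ is O(n⁴).
Since O(3ⁿ) grows faster than or equal to O(n⁴), f(n) = o(g(n)) is false.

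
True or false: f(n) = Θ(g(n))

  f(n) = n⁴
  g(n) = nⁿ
False

f(n) = n⁴ is O(n⁴), and g(n) = nⁿ is O(nⁿ).
Since they have different growth rates, f(n) = Θ(g(n)) is false.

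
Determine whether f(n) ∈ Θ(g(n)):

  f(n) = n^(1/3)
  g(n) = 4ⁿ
False

f(n) = n^(1/3) is O(n^(1/3)), and g(n) = 4ⁿ is O(4ⁿ).
Since they have different growth rates, f(n) = Θ(g(n)) is false.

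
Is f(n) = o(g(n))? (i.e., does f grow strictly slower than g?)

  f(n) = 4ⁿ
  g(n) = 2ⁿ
False

f(n) = 4ⁿ is O(4ⁿ), and g(n) = 2ⁿ is O(2ⁿ).
Since O(4ⁿ) grows faster than or equal to O(2ⁿ), f(n) = o(g(n)) is false.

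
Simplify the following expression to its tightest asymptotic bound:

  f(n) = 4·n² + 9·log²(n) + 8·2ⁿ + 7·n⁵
Θ(2ⁿ)

Order the terms by growth rate: 9·log²(n) ≺ 4·n² ≺ 7·n⁵ ≺ 8·2ⁿ.
The fastest-growing term 8·2ⁿ dominates as n → ∞; dropping its constant factor gives Θ(2ⁿ).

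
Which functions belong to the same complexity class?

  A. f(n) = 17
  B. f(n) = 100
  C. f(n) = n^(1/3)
A and B

Examining each function:
  A. 17 is O(1)
  B. 100 is O(1)
  C. n^(1/3) is O(n^(1/3))

Functions A and B both have the same complexity class.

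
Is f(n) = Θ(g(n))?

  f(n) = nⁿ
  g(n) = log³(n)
False

f(n) = nⁿ is O(nⁿ), and g(n) = log³(n) is O(log³ n).
Since they have different growth rates, f(n) = Θ(g(n)) is false.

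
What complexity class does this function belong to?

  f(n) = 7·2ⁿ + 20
O(2ⁿ)

The dominant term in 7·2ⁿ + 20 is 7·2ⁿ, which is Θ(2ⁿ).
Lower-order terms (20) are asymptotically negligible.
Constants are absorbed, so the tightest bound is O(2ⁿ).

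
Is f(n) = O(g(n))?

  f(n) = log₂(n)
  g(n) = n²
True

f(n) = log₂(n) is O(log n), and g(n) = n² is O(n²).
Since O(log n) ⊆ O(n²) (f grows no faster than g), f(n) = O(g(n)) is true.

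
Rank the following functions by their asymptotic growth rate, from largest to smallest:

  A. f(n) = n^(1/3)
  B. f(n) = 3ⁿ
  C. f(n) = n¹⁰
B > C > A

Comparing growth rates:
B = 3ⁿ is O(3ⁿ)
C = n¹⁰ is O(n¹⁰)
A = n^(1/3) is O(n^(1/3))

Therefore, the order from fastest to slowest is: B > C > A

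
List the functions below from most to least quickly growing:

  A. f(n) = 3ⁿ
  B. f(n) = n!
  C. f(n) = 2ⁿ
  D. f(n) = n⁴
B > A > C > D

Comparing growth rates:
B = n! is O(n!)
A = 3ⁿ is O(3ⁿ)
C = 2ⁿ is O(2ⁿ)
D = n⁴ is O(n⁴)

Therefore, the order from fastest to slowest is: B > A > C > D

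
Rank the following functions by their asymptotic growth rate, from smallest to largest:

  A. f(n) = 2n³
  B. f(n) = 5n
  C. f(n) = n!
B < A < C

Comparing growth rates:
B = 5n is O(n)
A = 2n³ is O(n³)
C = n! is O(n!)

Therefore, the order from slowest to fastest is: B < A < C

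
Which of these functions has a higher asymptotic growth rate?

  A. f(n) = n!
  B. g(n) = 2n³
A

f(n) = n! is O(n!), while g(n) = 2n³ is O(n³).
Since O(n!) grows faster than O(n³), f(n) dominates.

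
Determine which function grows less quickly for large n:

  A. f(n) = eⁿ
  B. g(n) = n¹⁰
B

f(n) = eⁿ is O(eⁿ), while g(n) = n¹⁰ is O(n¹⁰).
Since O(n¹⁰) grows slower than O(eⁿ), g(n) is dominated.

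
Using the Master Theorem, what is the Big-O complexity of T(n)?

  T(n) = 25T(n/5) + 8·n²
Θ(n² log n)

Master Theorem: a = 25, b = 5, f(n) = 8·n².
Compute the critical exponent d = log₅(25) = 2.
Compare f(n) = Θ(n²) against n^d:
  k = 2 = d, so f(n) = Θ(n^d) — Case 2.
  Work is balanced across levels: T(n) = Θ(n^d log n) = Θ(n² log n).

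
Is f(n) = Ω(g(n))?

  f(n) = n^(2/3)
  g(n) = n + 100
False

f(n) = n^(2/3) is O(n^(2/3)), and g(n) = n + 100 is O(n).
Since O(n^(2/3)) grows slower than O(n), f(n) = Ω(g(n)) is false.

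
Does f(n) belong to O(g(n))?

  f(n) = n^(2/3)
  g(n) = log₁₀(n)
False

f(n) = n^(2/3) is O(n^(2/3)), and g(n) = log₁₀(n) is O(log n).
Since O(n^(2/3)) grows faster than O(log n), f(n) = O(g(n)) is false.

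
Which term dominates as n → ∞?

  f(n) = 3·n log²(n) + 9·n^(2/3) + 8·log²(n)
3·n log²(n)

Looking at each term:
  - 3·n log²(n) is O(n log² n)
  - 9·n^(2/3) is O(n^(2/3))
  - 8·log²(n) is O(log² n)

The term 3·n log²(n) (O(n log² n)) grows fastest and dominates all others.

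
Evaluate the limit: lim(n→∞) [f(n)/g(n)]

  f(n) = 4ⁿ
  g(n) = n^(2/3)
∞

Since 4ⁿ (O(4ⁿ)) grows faster than n^(2/3) (O(n^(2/3))),
the ratio f(n)/g(n) → ∞ as n → ∞.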